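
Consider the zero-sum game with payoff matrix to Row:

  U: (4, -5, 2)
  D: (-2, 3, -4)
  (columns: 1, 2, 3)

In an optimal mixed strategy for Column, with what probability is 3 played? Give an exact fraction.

Row minima: U → -5, D → -4; maximin = -4.
Column maxima: 1 → 4, 2 → 3, 3 → 2; minimax = 2.
-4 ≠ 2, so there is no saddle point; optimal play is mixed.
1 is strictly dominated by 3 (it gives Row strictly more in every row), so Column never plays it.
On the remaining 2×2 (U, D vs 2, 3):
Let Row play U with probability p. Expected payoff against 2: (-5)p + 3(1−p) = −8p + 3; against 3: 2p + (-4)(1−p) = 6p − 4.
Setting these equal: −8p + 3 = 6p − 4 ⇒ −14p = -7 ⇒ p = 1/2, and the value is (-8)·(1/2) + 3 = -1.
For Column: with q = P(2), equating U's and D's payoffs gives −7q + 2 = 7q − 4 ⇒ q = 3/7.

4/7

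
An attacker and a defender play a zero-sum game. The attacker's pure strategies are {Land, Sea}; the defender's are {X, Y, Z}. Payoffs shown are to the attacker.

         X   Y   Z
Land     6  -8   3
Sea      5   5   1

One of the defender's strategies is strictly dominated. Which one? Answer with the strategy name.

Z holds the attacker's payoff strictly below X in every row: 3 < 6, 1 < 5.
So X is strictly dominated for the defender.

X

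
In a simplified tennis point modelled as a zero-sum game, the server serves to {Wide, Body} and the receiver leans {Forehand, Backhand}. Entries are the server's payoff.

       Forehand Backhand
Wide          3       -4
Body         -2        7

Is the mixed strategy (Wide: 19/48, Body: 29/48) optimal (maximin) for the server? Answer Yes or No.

Against Forehand this mix gives (19/48)·3 + (29/48)·(-2) = -1/48.
Against Backhand this mix gives (19/48)·(-4) + (29/48)·7 = 127/48.
The receiver will play Forehand, holding the server to -1/48. Shifting weight toward the row that does better against Forehand would raise this floor (the equalizing mix achieves 13/16 against both Forehand and Backhand), so the proposed strategy is not optimal.

No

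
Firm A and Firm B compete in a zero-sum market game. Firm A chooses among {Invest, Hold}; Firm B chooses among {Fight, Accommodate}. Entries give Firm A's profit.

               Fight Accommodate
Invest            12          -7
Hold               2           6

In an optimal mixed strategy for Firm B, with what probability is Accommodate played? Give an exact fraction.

Row minima: Invest → -7, Hold → 2; maximin = 2.
Column maxima: Fight → 12, Accommodate → 6; minimax = 6.
2 ≠ 6, so there is no saddle point; optimal play is mixed.
Let Firm A play Invest with probability p. Expected payoff against Fight: 12p + 2(1−p) = 10p + 2; against Accommodate: (-7)p + 6(1−p) = −13p + 6.
Setting these equal: 10p + 2 = −13p + 6 ⇒ 23p = 4 ⇒ p = 4/23, and the value is (10)·(4/23) + 2 = 86/23.
For Firm B: with q = P(Fight), equating Invest's and Hold's payoffs gives 19q − 7 = −4q + 6 ⇒ q = 13/23.

10/23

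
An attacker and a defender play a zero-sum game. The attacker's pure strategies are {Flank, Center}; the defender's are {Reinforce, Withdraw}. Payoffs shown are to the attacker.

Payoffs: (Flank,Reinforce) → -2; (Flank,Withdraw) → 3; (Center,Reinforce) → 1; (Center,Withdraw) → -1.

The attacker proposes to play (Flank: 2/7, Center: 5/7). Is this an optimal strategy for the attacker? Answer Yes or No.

Yes

Against Reinforce this mix gives (2/7)·(-2) + (5/7)·1 = 1/7.
Against Withdraw this mix gives (2/7)·3 + (5/7)·(-1) = 1/7.
All of the defender's active replies (Reinforce, Withdraw) yield 1/7, and no column does worse for the attacker. The mix makes the defender indifferent and guarantees 1/7, so it is optimal.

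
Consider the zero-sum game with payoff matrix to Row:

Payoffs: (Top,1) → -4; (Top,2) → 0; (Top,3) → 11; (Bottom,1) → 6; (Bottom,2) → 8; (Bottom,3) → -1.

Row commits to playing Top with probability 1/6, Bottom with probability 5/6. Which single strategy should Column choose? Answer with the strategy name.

3

If Column plays 1, Row's expected payoff is (1/6)·(-4) + (5/6)·6 = 13/3.
If Column plays 2, Row's expected payoff is (1/6)·0 + (5/6)·8 = 20/3.
If Column plays 3, Row's expected payoff is (1/6)·11 + (5/6)·(-1) = 1.
Column minimizes Row's payoff; the smallest is 1, so the best response is 3.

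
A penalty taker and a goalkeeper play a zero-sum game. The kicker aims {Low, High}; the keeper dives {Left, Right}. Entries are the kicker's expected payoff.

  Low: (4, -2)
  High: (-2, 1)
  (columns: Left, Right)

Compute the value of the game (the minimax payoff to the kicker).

Row minima: Low → -2, High → -2; maximin = -2.
Column maxima: Left → 4, Right → 1; minimax = 1.
-2 ≠ 1, so there is no saddle point; optimal play is mixed.
Let the kicker play Low with probability p. Expected payoff against Left: 4p + (-2)(1−p) = 6p − 2; against Right: (-2)p + 1(1−p) = −3p + 1.
Setting these equal: 6p − 2 = −3p + 1 ⇒ 9p = 3 ⇒ p = 1/3, and the value is (6)·(1/3) − 2 = 0.
For the keeper: with q = P(Left), equating Low's and High's payoffs gives 6q − 2 = −3q + 1 ⇒ q = 1/3.

0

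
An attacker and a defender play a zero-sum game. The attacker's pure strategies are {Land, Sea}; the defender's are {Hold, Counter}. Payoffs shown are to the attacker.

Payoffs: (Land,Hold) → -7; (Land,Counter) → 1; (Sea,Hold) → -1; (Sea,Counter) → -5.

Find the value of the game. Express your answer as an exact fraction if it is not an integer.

Row minima: Land → -7, Sea → -5; maximin = -5.
Column maxima: Hold → -1, Counter → 1; minimax = -1.
-5 ≠ -1, so there is no saddle point; optimal play is mixed.
Let the attacker play Land with probability p. Expected payoff against Hold: (-7)p + (-1)(1−p) = −6p − 1; against Counter: 1p + (-5)(1−p) = 6p − 5.
Setting these equal: −6p − 1 = 6p − 5 ⇒ −12p = -4 ⇒ p = 1/3, and the value is (-6)·(1/3) − 1 = -3.
For the defender: with q = P(Hold), equating Land's and Sea's payoffs gives −8q + 1 = 4q − 5 ⇒ q = 1/2.

-3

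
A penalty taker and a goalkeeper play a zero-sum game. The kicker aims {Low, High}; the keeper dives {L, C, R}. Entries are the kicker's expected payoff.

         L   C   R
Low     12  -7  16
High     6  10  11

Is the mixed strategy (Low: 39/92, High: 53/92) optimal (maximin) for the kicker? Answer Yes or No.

Against L this mix gives (39/92)·12 + (53/92)·6 = 393/46.
Against C this mix gives (39/92)·(-7) + (53/92)·10 = 257/92.
Against R this mix gives (39/92)·16 + (53/92)·11 = 1207/92.
The keeper will play C, holding the kicker to 257/92. Shifting weight toward the row that does better against C would raise this floor (the equalizing mix achieves 162/23 against both C and L), so the proposed strategy is not optimal.

No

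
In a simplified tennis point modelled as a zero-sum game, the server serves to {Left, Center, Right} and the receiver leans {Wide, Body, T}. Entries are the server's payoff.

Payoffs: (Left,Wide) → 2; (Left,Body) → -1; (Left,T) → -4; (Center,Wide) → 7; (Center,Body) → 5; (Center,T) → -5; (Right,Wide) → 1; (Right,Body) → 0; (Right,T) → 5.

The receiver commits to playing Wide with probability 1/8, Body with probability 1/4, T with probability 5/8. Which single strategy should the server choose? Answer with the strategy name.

Expected payoff of Left: (1/8)·2 + (1/4)·(-1) + (5/8)·(-4) = -5/2.
Expected payoff of Center: (1/8)·7 + (1/4)·5 + (5/8)·(-5) = -1.
Expected payoff of Right: (1/8)·1 + (1/4)·0 + (5/8)·5 = 13/4.
The largest is 13/4, so the server's best response is Right.

Right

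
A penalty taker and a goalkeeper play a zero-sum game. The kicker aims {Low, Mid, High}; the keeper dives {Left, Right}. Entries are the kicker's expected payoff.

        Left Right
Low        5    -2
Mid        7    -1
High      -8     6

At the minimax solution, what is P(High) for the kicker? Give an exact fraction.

4/11

Row minima: Low → -2, Mid → -1, High → -8; maximin = -1.
Column maxima: Left → 7, Right → 6; minimax = 6.
-1 ≠ 6, so there is no saddle point; optimal play is mixed.
Low is strictly dominated by Mid, so the kicker never plays it.
On the remaining 2×2 (Mid, High vs Left, Right):
Let the kicker play Mid with probability p. Expected payoff against Left: 7p + (-8)(1−p) = 15p − 8; against Right: (-1)p + 6(1−p) = −7p + 6.
Setting these equal: 15p − 8 = −7p + 6 ⇒ 22p = 14 ⇒ p = 7/11, and the value is (15)·(7/11) − 8 = 17/11.
For the keeper: with q = P(Left), equating Mid's and High's payoffs gives 8q − 1 = −14q + 6 ⇒ q = 7/22.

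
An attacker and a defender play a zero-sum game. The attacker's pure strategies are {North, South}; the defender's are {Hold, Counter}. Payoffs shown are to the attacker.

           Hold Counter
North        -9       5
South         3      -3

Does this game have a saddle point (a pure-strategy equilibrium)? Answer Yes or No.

Row minima: North → -9, South → -3; maximin = -3.
Column maxima: Hold → 3, Counter → 5; minimax = 3.
-3 ≠ 3, so no pure-strategy equilibrium exists.

No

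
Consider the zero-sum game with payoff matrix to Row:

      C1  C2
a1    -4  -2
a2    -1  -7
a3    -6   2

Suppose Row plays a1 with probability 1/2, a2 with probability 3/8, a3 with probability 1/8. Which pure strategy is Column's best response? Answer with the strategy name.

If Column plays C1, Row's expected payoff is (1/2)·(-4) + (3/8)·(-1) + (1/8)·(-6) = -25/8.
If Column plays C2, Row's expected payoff is (1/2)·(-2) + (3/8)·(-7) + (1/8)·2 = -27/8.
Column minimizes Row's payoff; the smallest is -27/8, so the best response is C2.

C2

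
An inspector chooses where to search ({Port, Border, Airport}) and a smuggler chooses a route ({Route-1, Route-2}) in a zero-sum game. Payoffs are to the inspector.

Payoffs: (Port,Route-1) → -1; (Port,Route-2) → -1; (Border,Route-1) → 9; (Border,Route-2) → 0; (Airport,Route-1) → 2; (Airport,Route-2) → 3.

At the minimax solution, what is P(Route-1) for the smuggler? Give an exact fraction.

3/10

Row minima: Port → -1, Border → 0, Airport → 2; maximin = 2.
Column maxima: Route-1 → 9, Route-2 → 3; minimax = 3.
2 ≠ 3, so there is no saddle point; optimal play is mixed.
Port is strictly dominated by Border, so the inspector never plays it.
On the remaining 2×2 (Border, Airport vs Route-1, Route-2):
Let the inspector play Border with probability p. Expected payoff against Route-1: 9p + 2(1−p) = 7p + 2; against Route-2: 0p + 3(1−p) = −3p + 3.
Setting these equal: 7p + 2 = −3p + 3 ⇒ 10p = 1 ⇒ p = 1/10, and the value is (7)·(1/10) + 2 = 27/10.
For the smuggler: with q = P(Route-1), equating Border's and Airport's payoffs gives 9q = −q + 3 ⇒ q = 3/10.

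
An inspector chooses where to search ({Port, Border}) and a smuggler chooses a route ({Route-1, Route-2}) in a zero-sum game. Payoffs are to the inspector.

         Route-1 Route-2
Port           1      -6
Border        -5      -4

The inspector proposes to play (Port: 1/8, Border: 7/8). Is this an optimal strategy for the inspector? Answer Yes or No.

Yes

Against Route-1 this mix gives (1/8)·1 + (7/8)·(-5) = -17/4.
Against Route-2 this mix gives (1/8)·(-6) + (7/8)·(-4) = -17/4.
All of the smuggler's active replies (Route-1, Route-2) yield -17/4, and no column does worse for the inspector. The mix makes the smuggler indifferent and guarantees -17/4, so it is optimal.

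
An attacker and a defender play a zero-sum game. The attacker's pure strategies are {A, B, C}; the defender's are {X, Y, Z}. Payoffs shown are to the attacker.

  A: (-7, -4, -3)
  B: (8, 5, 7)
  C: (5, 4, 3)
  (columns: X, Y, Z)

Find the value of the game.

Row minima: A → -7, B → 5, C → 3; maximin = 5.
Column maxima: X → 8, Y → 5, Z → 7; minimax = 5.
Since maximin = minimax = 5, there is a saddle point and the value is 5.

5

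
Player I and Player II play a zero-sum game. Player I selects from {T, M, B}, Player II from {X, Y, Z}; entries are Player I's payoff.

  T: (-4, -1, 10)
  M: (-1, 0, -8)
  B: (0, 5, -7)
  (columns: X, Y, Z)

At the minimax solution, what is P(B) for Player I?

2/3

Row minima: T → -4, M → -8, B → -7; maximin = -4.
Column maxima: X → 0, Y → 5, Z → 10; minimax = 0.
-4 ≠ 0, so there is no saddle point; optimal play is mixed.
M is strictly dominated by B, so Player I never plays it.
Y is strictly dominated by X (it gives Player I strictly more in every row), so Player II never plays it.
On the remaining 2×2 (T, B vs X, Z):
Let Player I play T with probability p. Expected payoff against X: (-4)p + 0(1−p) = −4p; against Z: 10p + (-7)(1−p) = 17p − 7.
Setting these equal: −4p = 17p − 7 ⇒ −21p = -7 ⇒ p = 1/3, and the value is (-4)·(1/3) = -4/3.
For Player II: with q = P(X), equating T's and B's payoffs gives −14q + 10 = 7q − 7 ⇒ q = 17/21.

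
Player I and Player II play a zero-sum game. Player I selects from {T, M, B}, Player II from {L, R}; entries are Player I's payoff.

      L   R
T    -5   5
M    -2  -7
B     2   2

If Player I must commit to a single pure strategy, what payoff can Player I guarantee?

2

Row minima: T → -5, M → -7, B → 2.
The best of these is 2.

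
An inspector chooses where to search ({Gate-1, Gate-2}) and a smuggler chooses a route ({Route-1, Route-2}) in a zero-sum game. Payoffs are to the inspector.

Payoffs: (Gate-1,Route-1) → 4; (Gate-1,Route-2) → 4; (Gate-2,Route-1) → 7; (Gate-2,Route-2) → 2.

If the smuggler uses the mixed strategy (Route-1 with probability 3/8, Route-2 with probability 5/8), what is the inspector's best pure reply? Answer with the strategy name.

Gate-1

Expected payoff of Gate-1: (3/8)·4 + (5/8)·4 = 4.
Expected payoff of Gate-2: (3/8)·7 + (5/8)·2 = 31/8.
The largest is 4, so the inspector's best response is Gate-1.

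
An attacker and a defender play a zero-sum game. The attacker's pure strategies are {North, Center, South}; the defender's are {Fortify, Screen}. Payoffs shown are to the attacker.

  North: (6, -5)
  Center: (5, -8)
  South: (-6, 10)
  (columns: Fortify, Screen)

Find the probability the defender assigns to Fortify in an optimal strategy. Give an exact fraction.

Row minima: North → -5, Center → -8, South → -6; maximin = -5.
Column maxima: Fortify → 6, Screen → 10; minimax = 6.
-5 ≠ 6, so there is no saddle point; optimal play is mixed.
Center is strictly dominated by North, so the attacker never plays it.
On the remaining 2×2 (North, South vs Fortify, Screen):
Let the attacker play North with probability p. Expected payoff against Fortify: 6p + (-6)(1−p) = 12p − 6; against Screen: (-5)p + 10(1−p) = −15p + 10.
Setting these equal: 12p − 6 = −15p + 10 ⇒ 27p = 16 ⇒ p = 16/27, and the value is (12)·(16/27) − 6 = 10/9.
For the defender: with q = P(Fortify), equating North's and South's payoffs gives 11q − 5 = −16q + 10 ⇒ q = 5/9.

5/9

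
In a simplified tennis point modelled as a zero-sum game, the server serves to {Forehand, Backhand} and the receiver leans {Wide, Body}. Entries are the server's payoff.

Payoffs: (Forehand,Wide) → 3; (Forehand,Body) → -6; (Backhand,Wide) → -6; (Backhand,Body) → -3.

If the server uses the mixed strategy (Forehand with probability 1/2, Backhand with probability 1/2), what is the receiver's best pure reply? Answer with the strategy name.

Body

If the receiver plays Wide, the server's expected payoff is (1/2)·3 + (1/2)·(-6) = -3/2.
If the receiver plays Body, the server's expected payoff is (1/2)·(-6) + (1/2)·(-3) = -9/2.
The receiver minimizes the server's payoff; the smallest is -9/2, so the best response is Body.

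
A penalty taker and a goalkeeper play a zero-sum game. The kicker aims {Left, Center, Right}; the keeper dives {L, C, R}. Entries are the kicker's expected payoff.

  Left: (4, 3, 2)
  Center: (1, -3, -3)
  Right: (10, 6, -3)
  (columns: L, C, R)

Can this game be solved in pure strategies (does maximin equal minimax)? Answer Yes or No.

Row minima: Left → 2, Center → -3, Right → -3; maximin = 2.
Column maxima: L → 10, C → 6, R → 2; minimax = 2.
maximin = minimax = 2, so a saddle point exists.

Yes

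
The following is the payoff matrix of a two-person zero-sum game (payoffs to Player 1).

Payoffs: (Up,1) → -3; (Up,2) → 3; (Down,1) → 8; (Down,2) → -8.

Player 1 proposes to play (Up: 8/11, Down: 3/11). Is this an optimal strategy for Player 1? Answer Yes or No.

Yes

Against 1 this mix gives (8/11)·(-3) + (3/11)·8 = 0.
Against 2 this mix gives (8/11)·3 + (3/11)·(-8) = 0.
All of Player 2's active replies (1, 2) yield 0, and no column does worse for Player 1. The mix makes Player 2 indifferent and guarantees 0, so it is optimal.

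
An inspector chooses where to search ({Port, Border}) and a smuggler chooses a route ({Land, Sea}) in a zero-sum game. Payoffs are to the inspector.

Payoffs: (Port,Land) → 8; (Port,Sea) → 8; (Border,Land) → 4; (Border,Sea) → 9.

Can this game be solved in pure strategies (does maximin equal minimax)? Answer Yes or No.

Row minima: Port → 8, Border → 4; maximin = 8.
Column maxima: Land → 8, Sea → 9; minimax = 8.
maximin = minimax = 8, so a saddle point exists.

Yes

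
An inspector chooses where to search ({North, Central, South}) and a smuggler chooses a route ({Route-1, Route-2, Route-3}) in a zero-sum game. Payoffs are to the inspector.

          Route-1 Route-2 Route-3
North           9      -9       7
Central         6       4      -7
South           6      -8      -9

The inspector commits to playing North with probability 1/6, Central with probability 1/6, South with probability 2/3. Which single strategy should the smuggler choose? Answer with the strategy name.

Route-2

If the smuggler plays Route-1, the inspector's expected payoff is (1/6)·9 + (1/6)·6 + (2/3)·6 = 13/2.
If the smuggler plays Route-2, the inspector's expected payoff is (1/6)·(-9) + (1/6)·4 + (2/3)·(-8) = -37/6.
If the smuggler plays Route-3, the inspector's expected payoff is (1/6)·7 + (1/6)·(-7) + (2/3)·(-9) = -6.
The smuggler minimizes the inspector's payoff; the smallest is -37/6, so the best response is Route-2.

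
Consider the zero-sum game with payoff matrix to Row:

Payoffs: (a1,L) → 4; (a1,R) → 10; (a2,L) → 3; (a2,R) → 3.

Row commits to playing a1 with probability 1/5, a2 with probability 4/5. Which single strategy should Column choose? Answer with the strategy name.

L

If Column plays L, Row's expected payoff is (1/5)·4 + (4/5)·3 = 16/5.
If Column plays R, Row's expected payoff is (1/5)·10 + (4/5)·3 = 22/5.
Column minimizes Row's payoff; the smallest is 16/5, so the best response is L.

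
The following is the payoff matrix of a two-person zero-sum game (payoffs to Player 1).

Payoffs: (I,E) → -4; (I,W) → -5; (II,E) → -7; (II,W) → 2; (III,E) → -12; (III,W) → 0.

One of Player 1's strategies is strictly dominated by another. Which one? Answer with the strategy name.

II gives a strictly higher payoff than III against every column: -7 > -12, 2 > 0.
So III is strictly dominated and Player 1 never plays it.

III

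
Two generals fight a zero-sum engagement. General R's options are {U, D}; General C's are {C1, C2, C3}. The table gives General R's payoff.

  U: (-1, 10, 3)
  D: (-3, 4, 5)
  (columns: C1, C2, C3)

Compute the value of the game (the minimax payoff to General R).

Row minima: U → -1, D → -3; maximin = -1.
Column maxima: C1 → -1, C2 → 10, C3 → 5; minimax = -1.
Since maximin = minimax = -1, there is a saddle point and the value is -1.

-1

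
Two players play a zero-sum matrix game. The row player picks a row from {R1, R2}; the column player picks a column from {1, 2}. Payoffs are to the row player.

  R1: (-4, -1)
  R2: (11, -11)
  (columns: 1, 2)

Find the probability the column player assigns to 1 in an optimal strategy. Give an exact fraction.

Row minima: R1 → -4, R2 → -11; maximin = -4.
Column maxima: 1 → 11, 2 → -1; minimax = -1.
-4 ≠ -1, so there is no saddle point; optimal play is mixed.
Let the row player play R1 with probability p. Expected payoff against 1: (-4)p + 11(1−p) = −15p + 11; against 2: (-1)p + (-11)(1−p) = 10p − 11.
Setting these equal: −15p + 11 = 10p − 11 ⇒ −25p = -22 ⇒ p = 22/25, and the value is (-15)·(22/25) + 11 = -11/5.
For the column player: with q = P(1), equating R1's and R2's payoffs gives −3q − 1 = 22q − 11 ⇒ q = 2/5.

2/5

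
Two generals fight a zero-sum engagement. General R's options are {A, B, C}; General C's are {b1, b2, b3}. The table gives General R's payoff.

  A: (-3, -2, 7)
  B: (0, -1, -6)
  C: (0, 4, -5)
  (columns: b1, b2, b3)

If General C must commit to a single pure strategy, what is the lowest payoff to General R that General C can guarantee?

Column maxima: b1 → 0, b2 → 4, b3 → 7.
The smallest of these is 0.

0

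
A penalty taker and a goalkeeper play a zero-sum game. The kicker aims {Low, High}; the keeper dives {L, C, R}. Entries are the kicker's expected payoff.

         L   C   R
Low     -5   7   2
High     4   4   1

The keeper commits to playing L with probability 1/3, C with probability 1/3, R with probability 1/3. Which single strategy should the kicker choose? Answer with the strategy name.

High

Expected payoff of Low: (1/3)·(-5) + (1/3)·7 + (1/3)·2 = 4/3.
Expected payoff of High: (1/3)·4 + (1/3)·4 + (1/3)·1 = 3.
The largest is 3, so the kicker's best response is High.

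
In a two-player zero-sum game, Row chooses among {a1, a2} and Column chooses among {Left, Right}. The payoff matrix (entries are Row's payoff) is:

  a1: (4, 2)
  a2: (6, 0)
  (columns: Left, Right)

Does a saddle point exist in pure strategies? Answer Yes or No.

Row minima: a1 → 2, a2 → 0; maximin = 2.
Column maxima: Left → 6, Right → 2; minimax = 2.
maximin = minimax = 2, so a saddle point exists.

Yes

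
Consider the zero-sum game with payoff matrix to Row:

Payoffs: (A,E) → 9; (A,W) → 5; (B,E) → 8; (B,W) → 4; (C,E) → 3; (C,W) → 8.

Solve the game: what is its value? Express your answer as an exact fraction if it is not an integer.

Row minima: A → 5, B → 4, C → 3; maximin = 5.
Column maxima: E → 9, W → 8; minimax = 8.
5 ≠ 8, so there is no saddle point; optimal play is mixed.
B is strictly dominated by A, so Row never plays it.
On the remaining 2×2 (A, C vs E, W):
Let Row play A with probability p. Expected payoff against E: 9p + 3(1−p) = 6p + 3; against W: 5p + 8(1−p) = −3p + 8.
Setting these equal: 6p + 3 = −3p + 8 ⇒ 9p = 5 ⇒ p = 5/9, and the value is (6)·(5/9) + 3 = 19/3.
For Column: with q = P(E), equating A's and C's payoffs gives 4q + 5 = −5q + 8 ⇒ q = 1/3.

19/3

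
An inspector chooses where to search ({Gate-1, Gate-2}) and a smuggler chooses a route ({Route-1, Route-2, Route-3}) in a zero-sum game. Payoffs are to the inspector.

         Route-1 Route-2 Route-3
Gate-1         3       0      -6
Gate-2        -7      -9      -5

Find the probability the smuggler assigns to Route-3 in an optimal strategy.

9/10

Row minima: Gate-1 → -6, Gate-2 → -9; maximin = -6.
Column maxima: Route-1 → 3, Route-2 → 0, Route-3 → -5; minimax = -5.
-6 ≠ -5, so there is no saddle point; optimal play is mixed.
Route-1 is strictly dominated by Route-2 (it gives the inspector strictly more in every row), so the smuggler never plays it.
On the remaining 2×2 (Gate-1, Gate-2 vs Route-2, Route-3):
Let the inspector play Gate-1 with probability p. Expected payoff against Route-2: 0p + (-9)(1−p) = 9p − 9; against Route-3: (-6)p + (-5)(1−p) = −p − 5.
Setting these equal: 9p − 9 = −p − 5 ⇒ 10p = 4 ⇒ p = 2/5, and the value is (9)·(2/5) − 9 = -27/5.
For the smuggler: with q = P(Route-2), equating Gate-1's and Gate-2's payoffs gives 6q − 6 = −4q − 5 ⇒ q = 1/10.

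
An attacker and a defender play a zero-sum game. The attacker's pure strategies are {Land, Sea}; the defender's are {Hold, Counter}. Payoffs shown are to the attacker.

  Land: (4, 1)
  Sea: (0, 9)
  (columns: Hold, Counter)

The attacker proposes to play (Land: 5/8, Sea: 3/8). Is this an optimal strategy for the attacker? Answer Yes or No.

Against Hold this mix gives (5/8)·4 + (3/8)·0 = 5/2.
Against Counter this mix gives (5/8)·1 + (3/8)·9 = 4.
The defender will play Hold, holding the attacker to 5/2. Shifting weight toward the row that does better against Hold would raise this floor (the equalizing mix achieves 3 against both Hold and Counter), so the proposed strategy is not optimal.

No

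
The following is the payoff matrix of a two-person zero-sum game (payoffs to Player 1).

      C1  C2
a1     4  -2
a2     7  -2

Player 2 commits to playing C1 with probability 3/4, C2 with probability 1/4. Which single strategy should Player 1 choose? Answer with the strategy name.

a2

Expected payoff of a1: (3/4)·4 + (1/4)·(-2) = 5/2.
Expected payoff of a2: (3/4)·7 + (1/4)·(-2) = 19/4.
The largest is 19/4, so Player 1's best response is a2.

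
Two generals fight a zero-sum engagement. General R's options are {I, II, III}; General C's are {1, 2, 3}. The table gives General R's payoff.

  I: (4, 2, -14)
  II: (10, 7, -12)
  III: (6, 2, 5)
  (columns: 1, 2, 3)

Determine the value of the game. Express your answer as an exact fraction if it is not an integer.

59/22

Row minima: I → -14, II → -12, III → 2; maximin = 2.
Column maxima: 1 → 10, 2 → 7, 3 → 5; minimax = 5.
2 ≠ 5, so there is no saddle point; optimal play is mixed.
I is strictly dominated by II, so General R never plays it.
1 is strictly dominated by 2 (it gives General R strictly more in every row), so General C never plays it.
On the remaining 2×2 (II, III vs 2, 3):
Let General R play II with probability p. Expected payoff against 2: 7p + 2(1−p) = 5p + 2; against 3: (-12)p + 5(1−p) = −17p + 5.
Setting these equal: 5p + 2 = −17p + 5 ⇒ 22p = 3 ⇒ p = 3/22, and the value is (5)·(3/22) + 2 = 59/22.
For General C: with q = P(2), equating II's and III's payoffs gives 19q − 12 = −3q + 5 ⇒ q = 17/22.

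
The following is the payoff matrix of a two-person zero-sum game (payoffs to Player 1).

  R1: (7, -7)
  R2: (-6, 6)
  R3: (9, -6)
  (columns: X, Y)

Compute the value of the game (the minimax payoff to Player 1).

2/3

Row minima: R1 → -7, R2 → -6, R3 → -6; maximin = -6.
Column maxima: X → 9, Y → 6; minimax = 6.
-6 ≠ 6, so there is no saddle point; optimal play is mixed.
R1 is strictly dominated by R3, so Player 1 never plays it.
On the remaining 2×2 (R2, R3 vs X, Y):
Let Player 1 play R2 with probability p. Expected payoff against X: (-6)p + 9(1−p) = −15p + 9; against Y: 6p + (-6)(1−p) = 12p − 6.
Setting these equal: −15p + 9 = 12p − 6 ⇒ −27p = -15 ⇒ p = 5/9, and the value is (-15)·(5/9) + 9 = 2/3.
For Player 2: with q = P(X), equating R2's and R3's payoffs gives −12q + 6 = 15q − 6 ⇒ q = 4/9.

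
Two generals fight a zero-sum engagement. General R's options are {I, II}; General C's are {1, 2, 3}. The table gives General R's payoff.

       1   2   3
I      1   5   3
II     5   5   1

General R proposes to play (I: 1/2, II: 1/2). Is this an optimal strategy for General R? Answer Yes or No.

No

Against 1 this mix gives (1/2)·1 + (1/2)·5 = 3.
Against 2 this mix gives (1/2)·5 + (1/2)·5 = 5.
Against 3 this mix gives (1/2)·3 + (1/2)·1 = 2.
General C will play 3, holding General R to 2. Shifting weight toward the row that does better against 3 would raise this floor (the equalizing mix achieves 7/3 against both 3 and 1), so the proposed strategy is not optimal.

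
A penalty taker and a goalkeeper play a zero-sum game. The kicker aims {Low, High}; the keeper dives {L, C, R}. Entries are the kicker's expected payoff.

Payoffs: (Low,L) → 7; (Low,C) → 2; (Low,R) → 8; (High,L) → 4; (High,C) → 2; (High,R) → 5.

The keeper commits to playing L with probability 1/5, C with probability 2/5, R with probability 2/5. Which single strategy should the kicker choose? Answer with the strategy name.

Low

Expected payoff of Low: (1/5)·7 + (2/5)·2 + (2/5)·8 = 27/5.
Expected payoff of High: (1/5)·4 + (2/5)·2 + (2/5)·5 = 18/5.
The largest is 27/5, so the kicker's best response is Low.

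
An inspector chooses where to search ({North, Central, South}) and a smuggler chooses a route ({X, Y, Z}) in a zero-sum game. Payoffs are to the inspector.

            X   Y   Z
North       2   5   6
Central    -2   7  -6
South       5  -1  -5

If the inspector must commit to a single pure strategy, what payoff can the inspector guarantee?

2

Row minima: North → 2, Central → -6, South → -5.
The best of these is 2.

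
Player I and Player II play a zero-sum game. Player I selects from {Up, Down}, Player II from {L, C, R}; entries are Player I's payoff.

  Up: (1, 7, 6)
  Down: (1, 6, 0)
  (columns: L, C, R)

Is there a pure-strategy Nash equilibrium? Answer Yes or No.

Row minima: Up → 1, Down → 0; maximin = 1.
Column maxima: L → 1, C → 7, R → 6; minimax = 1.
maximin = minimax = 1, so a saddle point exists.

Yes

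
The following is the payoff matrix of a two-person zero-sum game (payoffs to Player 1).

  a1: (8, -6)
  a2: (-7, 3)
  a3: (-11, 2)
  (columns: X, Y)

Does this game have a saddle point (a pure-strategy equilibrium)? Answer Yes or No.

Row minima: a1 → -6, a2 → -7, a3 → -11; maximin = -6.
Column maxima: X → 8, Y → 3; minimax = 3.
-6 ≠ 3, so no pure-strategy equilibrium exists.

No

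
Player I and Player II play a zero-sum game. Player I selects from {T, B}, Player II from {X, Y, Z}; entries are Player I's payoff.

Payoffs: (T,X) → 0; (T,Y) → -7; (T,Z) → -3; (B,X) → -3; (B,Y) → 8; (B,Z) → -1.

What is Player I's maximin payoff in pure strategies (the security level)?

-3

Row minima: T → -7, B → -3.
The best of these is -3.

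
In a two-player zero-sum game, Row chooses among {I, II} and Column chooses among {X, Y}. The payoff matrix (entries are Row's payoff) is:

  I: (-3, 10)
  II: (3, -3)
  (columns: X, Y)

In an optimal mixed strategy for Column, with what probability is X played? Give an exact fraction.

Row minima: I → -3, II → -3; maximin = -3.
Column maxima: X → 3, Y → 10; minimax = 3.
-3 ≠ 3, so there is no saddle point; optimal play is mixed.
Let Row play I with probability p. Expected payoff against X: (-3)p + 3(1−p) = −6p + 3; against Y: 10p + (-3)(1−p) = 13p − 3.
Setting these equal: −6p + 3 = 13p − 3 ⇒ −19p = -6 ⇒ p = 6/19, and the value is (-6)·(6/19) + 3 = 21/19.
For Column: with q = P(X), equating I's and II's payoffs gives −13q + 10 = 6q − 3 ⇒ q = 13/19.

13/19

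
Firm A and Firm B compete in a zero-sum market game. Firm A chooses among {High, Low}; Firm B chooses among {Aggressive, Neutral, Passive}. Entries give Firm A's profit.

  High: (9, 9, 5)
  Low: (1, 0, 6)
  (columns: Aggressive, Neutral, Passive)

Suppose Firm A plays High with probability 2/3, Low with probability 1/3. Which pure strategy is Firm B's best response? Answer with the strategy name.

Passive

If Firm B plays Aggressive, Firm A's expected payoff is (2/3)·9 + (1/3)·1 = 19/3.
If Firm B plays Neutral, Firm A's expected payoff is (2/3)·9 + (1/3)·0 = 6.
If Firm B plays Passive, Firm A's expected payoff is (2/3)·5 + (1/3)·6 = 16/3.
Firm B minimizes Firm A's payoff; the smallest is 16/3, so the best response is Passive.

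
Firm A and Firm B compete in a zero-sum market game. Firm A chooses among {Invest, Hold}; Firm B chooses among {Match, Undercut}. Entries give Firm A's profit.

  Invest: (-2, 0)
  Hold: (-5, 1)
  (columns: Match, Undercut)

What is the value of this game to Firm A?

-2

Row minima: Invest → -2, Hold → -5; maximin = -2.
Column maxima: Match → -2, Undercut → 1; minimax = -2.
Since maximin = minimax = -2, there is a saddle point and the value is -2.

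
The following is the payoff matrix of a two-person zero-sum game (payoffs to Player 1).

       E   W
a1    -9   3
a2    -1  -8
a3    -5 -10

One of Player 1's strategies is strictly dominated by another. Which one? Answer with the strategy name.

a3

a2 gives a strictly higher payoff than a3 against every column: -1 > -5, -8 > -10.
So a3 is strictly dominated and Player 1 never plays it.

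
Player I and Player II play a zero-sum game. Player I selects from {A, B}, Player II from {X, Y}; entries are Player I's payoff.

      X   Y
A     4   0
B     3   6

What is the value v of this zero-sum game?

24/7

Row minima: A → 0, B → 3; maximin = 3.
Column maxima: X → 4, Y → 6; minimax = 4.
3 ≠ 4, so there is no saddle point; optimal play is mixed.
Let Player I play A with probability p. Expected payoff against X: 4p + 3(1−p) = p + 3; against Y: 0p + 6(1−p) = −6p + 6.
Setting these equal: p + 3 = −6p + 6 ⇒ 7p = 3 ⇒ p = 3/7, and the value is (1)·(3/7) + 3 = 24/7.
For Player II: with q = P(X), equating A's and B's payoffs gives 4q = −3q + 6 ⇒ q = 6/7.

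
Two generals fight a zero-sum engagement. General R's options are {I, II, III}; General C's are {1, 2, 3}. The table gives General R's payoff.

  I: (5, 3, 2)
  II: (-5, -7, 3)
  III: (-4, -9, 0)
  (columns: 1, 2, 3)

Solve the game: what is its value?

23/11

Row minima: I → 2, II → -7, III → -9; maximin = 2.
Column maxima: 1 → 5, 2 → 3, 3 → 3; minimax = 3.
2 ≠ 3, so there is no saddle point; optimal play is mixed.
III is strictly dominated by I, so General R never plays it.
1 is strictly dominated by 2 (it gives General R strictly more in every row), so General C never plays it.
On the remaining 2×2 (I, II vs 2, 3):
Let General R play I with probability p. Expected payoff against 2: 3p + (-7)(1−p) = 10p − 7; against 3: 2p + 3(1−p) = −p + 3.
Setting these equal: 10p − 7 = −p + 3 ⇒ 11p = 10 ⇒ p = 10/11, and the value is (10)·(10/11) − 7 = 23/11.
For General C: with q = P(2), equating I's and II's payoffs gives q + 2 = −10q + 3 ⇒ q = 1/11.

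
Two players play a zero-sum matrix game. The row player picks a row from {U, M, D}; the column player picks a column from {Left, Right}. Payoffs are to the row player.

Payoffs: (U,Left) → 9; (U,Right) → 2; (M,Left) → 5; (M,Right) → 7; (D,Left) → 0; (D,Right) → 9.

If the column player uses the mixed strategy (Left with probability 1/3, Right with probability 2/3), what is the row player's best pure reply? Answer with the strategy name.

M

Expected payoff of U: (1/3)·9 + (2/3)·2 = 13/3.
Expected payoff of M: (1/3)·5 + (2/3)·7 = 19/3.
Expected payoff of D: (1/3)·0 + (2/3)·9 = 6.
The largest is 19/3, so the row player's best response is M.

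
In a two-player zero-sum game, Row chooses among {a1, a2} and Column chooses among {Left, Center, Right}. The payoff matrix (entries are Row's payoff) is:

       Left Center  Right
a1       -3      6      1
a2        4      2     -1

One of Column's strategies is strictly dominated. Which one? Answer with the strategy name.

Right holds Row's payoff strictly below Center in every row: 1 < 6, -1 < 2.
So Center is strictly dominated for Column.

Center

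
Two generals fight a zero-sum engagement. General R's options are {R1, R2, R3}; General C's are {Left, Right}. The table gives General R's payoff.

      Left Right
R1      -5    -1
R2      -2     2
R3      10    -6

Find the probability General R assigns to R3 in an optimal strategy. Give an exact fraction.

1/5

Row minima: R1 → -5, R2 → -2, R3 → -6; maximin = -2.
Column maxima: Left → 10, Right → 2; minimax = 2.
-2 ≠ 2, so there is no saddle point; optimal play is mixed.
R1 is strictly dominated by R2, so General R never plays it.
On the remaining 2×2 (R2, R3 vs Left, Right):
Let General R play R2 with probability p. Expected payoff against Left: (-2)p + 10(1−p) = −12p + 10; against Right: 2p + (-6)(1−p) = 8p − 6.
Setting these equal: −12p + 10 = 8p − 6 ⇒ −20p = -16 ⇒ p = 4/5, and the value is (-12)·(4/5) + 10 = 2/5.
For General C: with q = P(Left), equating R2's and R3's payoffs gives −4q + 2 = 16q − 6 ⇒ q = 2/5.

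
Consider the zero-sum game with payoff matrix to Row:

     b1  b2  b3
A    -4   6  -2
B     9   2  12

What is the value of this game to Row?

62/17

Row minima: A → -4, B → 2; maximin = 2.
Column maxima: b1 → 9, b2 → 6, b3 → 12; minimax = 6.
2 ≠ 6, so there is no saddle point; optimal play is mixed.
b3 is strictly dominated by b1 (it gives Row strictly more in every row), so Column never plays it.
On the remaining 2×2 (A, B vs b1, b2):
Let Row play A with probability p. Expected payoff against b1: (-4)p + 9(1−p) = −13p + 9; against b2: 6p + 2(1−p) = 4p + 2.
Setting these equal: −13p + 9 = 4p + 2 ⇒ −17p = -7 ⇒ p = 7/17, and the value is (-13)·(7/17) + 9 = 62/17.
For Column: with q = P(b1), equating A's and B's payoffs gives −10q + 6 = 7q + 2 ⇒ q = 4/17.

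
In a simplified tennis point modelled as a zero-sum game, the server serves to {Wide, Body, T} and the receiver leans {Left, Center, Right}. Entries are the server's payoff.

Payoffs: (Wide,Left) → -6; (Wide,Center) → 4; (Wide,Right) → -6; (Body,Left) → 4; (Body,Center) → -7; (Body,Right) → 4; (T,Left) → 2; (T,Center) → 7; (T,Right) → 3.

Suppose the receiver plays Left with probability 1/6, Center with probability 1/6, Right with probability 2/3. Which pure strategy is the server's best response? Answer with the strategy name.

T

Expected payoff of Wide: (1/6)·(-6) + (1/6)·4 + (2/3)·(-6) = -13/3.
Expected payoff of Body: (1/6)·4 + (1/6)·(-7) + (2/3)·4 = 13/6.
Expected payoff of T: (1/6)·2 + (1/6)·7 + (2/3)·3 = 7/2.
The largest is 7/2, so the server's best response is T.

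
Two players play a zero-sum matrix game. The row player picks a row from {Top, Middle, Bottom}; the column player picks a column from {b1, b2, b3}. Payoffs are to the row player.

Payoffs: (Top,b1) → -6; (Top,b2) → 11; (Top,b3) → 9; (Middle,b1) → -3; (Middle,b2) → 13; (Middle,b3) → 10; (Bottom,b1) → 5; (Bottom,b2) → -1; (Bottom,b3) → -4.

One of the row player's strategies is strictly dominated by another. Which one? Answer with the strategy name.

Middle gives a strictly higher payoff than Top against every column: -3 > -6, 13 > 11, 10 > 9.
So Top is strictly dominated and the row player never plays it.

Top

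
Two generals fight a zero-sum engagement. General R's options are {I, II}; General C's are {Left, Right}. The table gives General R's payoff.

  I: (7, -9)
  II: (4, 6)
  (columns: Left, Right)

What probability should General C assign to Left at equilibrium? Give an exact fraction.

5/6

Row minima: I → -9, II → 4; maximin = 4.
Column maxima: Left → 7, Right → 6; minimax = 6.
4 ≠ 6, so there is no saddle point; optimal play is mixed.
Let General R play I with probability p. Expected payoff against Left: 7p + 4(1−p) = 3p + 4; against Right: (-9)p + 6(1−p) = −15p + 6.
Setting these equal: 3p + 4 = −15p + 6 ⇒ 18p = 2 ⇒ p = 1/9, and the value is (3)·(1/9) + 4 = 13/3.
For General C: with q = P(Left), equating I's and II's payoffs gives 16q − 9 = −2q + 6 ⇒ q = 5/6.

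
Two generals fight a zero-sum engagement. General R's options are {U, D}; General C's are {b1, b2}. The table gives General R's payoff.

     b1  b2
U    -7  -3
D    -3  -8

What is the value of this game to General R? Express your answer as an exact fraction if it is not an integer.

-47/9

Row minima: U → -7, D → -8; maximin = -7.
Column maxima: b1 → -3, b2 → -3; minimax = -3.
-7 ≠ -3, so there is no saddle point; optimal play is mixed.
Let General R play U with probability p. Expected payoff against b1: (-7)p + (-3)(1−p) = −4p − 3; against b2: (-3)p + (-8)(1−p) = 5p − 8.
Setting these equal: −4p − 3 = 5p − 8 ⇒ −9p = -5 ⇒ p = 5/9, and the value is (-4)·(5/9) − 3 = -47/9.
For General C: with q = P(b1), equating U's and D's payoffs gives −4q − 3 = 5q − 8 ⇒ q = 5/9.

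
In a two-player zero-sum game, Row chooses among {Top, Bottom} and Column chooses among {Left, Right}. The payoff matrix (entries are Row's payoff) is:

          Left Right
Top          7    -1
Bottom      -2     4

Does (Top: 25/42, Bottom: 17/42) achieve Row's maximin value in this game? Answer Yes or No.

No

Against Left this mix gives (25/42)·7 + (17/42)·(-2) = 47/14.
Against Right this mix gives (25/42)·(-1) + (17/42)·4 = 43/42.
Column will play Right, holding Row to 43/42. Shifting weight toward the row that does better against Right would raise this floor (the equalizing mix achieves 13/7 against both Right and Left), so the proposed strategy is not optimal.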